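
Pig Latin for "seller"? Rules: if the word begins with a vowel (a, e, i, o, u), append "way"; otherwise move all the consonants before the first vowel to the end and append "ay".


Word: "seller"
Starts with consonant(s) → move to end, add 'ay'
Consonant cluster: "s"
Pig Latin = "ellersay"


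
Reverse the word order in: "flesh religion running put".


Original: "flesh religion running put"
Words (1..n): flesh | religion | running | put
Reversed (n..1): put | running | religion | flesh
Result = "put running religion flesh"


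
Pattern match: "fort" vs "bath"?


Pattern of "fort": [0, 1, 2, 3]
Pattern of "bath": [0, 1, 2, 3]
Patterns match
Same pattern = Yes


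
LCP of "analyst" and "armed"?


Word 1: "analyst"
Word 2: "armed"
Comparing from start:
  Pos 0: 'a' == 'a'
  Pos 1: 'n' != 'r' (stop)
LCP = "a" (length 1)


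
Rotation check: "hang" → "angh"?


Word: "hang", Candidate: "angh"
Method: check if candidate is substring of word+word
"hanghang" contains "angh"? Yes
Is rotation = Yes


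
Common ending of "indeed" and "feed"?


Word 1: "indeed"
Word 2: "feed"
Comparing from end:
  Pos -1: 'd' == 'd'
  Pos -2: 'e' == 'e'
  Pos -3: 'e' == 'e'
  Pos -4: 'd' != 'f' (stop)
LCS = "eed" (length 3)


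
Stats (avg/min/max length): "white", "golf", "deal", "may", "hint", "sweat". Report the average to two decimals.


Lengths: "white"=5, "golf"=4, "deal"=4, "may"=3, "hint"=4, "sweat"=5
Sum = 25, Count = 6
Average = 25/6 = 4.17
= avg=4.17, min=3, max=5


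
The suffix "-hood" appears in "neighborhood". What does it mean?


Suffix: -hood
As in: neighborhood -> neighbor + -hood
Meaning = state / condition


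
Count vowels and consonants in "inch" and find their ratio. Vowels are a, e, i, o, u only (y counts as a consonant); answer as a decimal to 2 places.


Word: "inch"
Vowels (a,e,i,o,u): 1
Consonants: 3
Ratio = 1/3
= 0.33


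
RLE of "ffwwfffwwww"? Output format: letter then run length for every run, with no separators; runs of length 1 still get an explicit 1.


String: "ffwwfffwwww"
Scanning for consecutive runs:
  'f' x 2
  'w' x 2
  'f' x 3
  'w' x 4
RLE = "f2w2f3w4"


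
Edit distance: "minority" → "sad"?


Word 1: "minority" (length 8)
Word 2: "sad" (length 3)
One optimal edit sequence (insert/delete/substitute each cost 1):
  1. delete 'm'  (+1)
  2. delete 'i'  (+1)
  3. delete 'n'  (+1)
  4. delete 'o'  (+1)
  5. delete 'r'  (+1)
  6. substitute 'i' -> 's'  (+1)
  7. substitute 't' -> 'a'  (+1)
  8. substitute 'y' -> 'd'  (+1)
Total edit operations: 8
Edit distance = 8


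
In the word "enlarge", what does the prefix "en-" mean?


Prefix: en-
Example: enlarge = en- + large
Meaning = cause to / put into


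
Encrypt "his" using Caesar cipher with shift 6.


Word: "his"
Shift: 6
Each letter → (letter + shift) mod 26:
  'h' (7) + 6 = 13 → 'n'
  'i' (8) + 6 = 14 → 'o'
  's' (18) + 6 = 24 → 'y'
Result = "noy"


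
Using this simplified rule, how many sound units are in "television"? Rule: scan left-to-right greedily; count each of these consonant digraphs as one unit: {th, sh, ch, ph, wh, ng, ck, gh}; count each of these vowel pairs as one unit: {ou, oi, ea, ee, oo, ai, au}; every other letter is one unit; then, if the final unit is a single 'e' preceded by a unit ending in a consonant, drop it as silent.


Word: "television" (10 letters)
Left-to-right scan:
  (1) 't' (letter)
  (2) 'e' (letter)
  (3) 'l' (letter)
  (4) 'e' (letter)
  (5) 'v' (letter)
  (6) 'i' (letter)
  (7) 's' (letter)
  (8) 'i' (letter)
  (9) 'o' (letter)
  (10) 'n' (letter)
Units from scan: 10
Sound units = 10 units


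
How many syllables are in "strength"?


Word: "strength"
Syllable breakdown: strength
Counting: 1 part
= 1 syllable


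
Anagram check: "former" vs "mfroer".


Word 1: "former" → sorted: efmorr
Word 2: "mfroer" → sorted: efmorr
Same letters? efmorr == efmorr
Anagram = Yes


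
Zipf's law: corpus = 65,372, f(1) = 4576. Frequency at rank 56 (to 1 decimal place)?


Zipf's law: f(r) = f(1) / r
f(1) = 4576
f(56) = 4576 / 56
= 81.7 occurrences


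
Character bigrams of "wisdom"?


Word: "wisdom" (length 6)
Number of bigrams = 6 - 2 + 1 = 5
  Position 0: "wi"
  Position 1: "is"
  Position 2: "sd"
  Position 3: "do"
  Position 4: "om"
Bigrams = "wi", "is", "sd", "do", "om"


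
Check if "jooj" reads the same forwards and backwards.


Word: "jooj"
Reversed: "jooj"
Forward == Backward? jooj == jooj
Palindrome = Yes


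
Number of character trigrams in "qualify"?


Word: "qualify" (length 7)
Number of 3-grams = length - 3 + 1 = 7 - 3 + 1
= 5


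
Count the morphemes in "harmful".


Word: "harmful"
Morphemes: harm / -ful
Each morpheme carries meaning
= 2 morphemes


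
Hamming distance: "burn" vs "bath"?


Comparing character by character (same length = 4):
  Pos 0: 'b' vs 'b' =
  Pos 1: 'u' vs 'a' !=
  Pos 2: 'r' vs 't' !=
  Pos 3: 'n' vs 'h' !=
Hamming distance = 3


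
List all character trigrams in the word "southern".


Word: "southern" (length 8)
Number of trigrams = 8 - 3 + 1 = 6
  Position 0: "sou"
  Position 1: "out"
  Position 2: "uth"
  Position 3: "the"
  Position 4: "her"
  Position 5: "ern"
Trigrams = "sou", "out", "uth", "the", "her", "ern"


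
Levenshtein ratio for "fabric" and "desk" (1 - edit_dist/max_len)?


Word 1: "fabric" (length 6)
Word 2: "desk" (length 4)
One optimal edit sequence:
  1. delete 'f'  (+1)
  2. delete 'a'  (+1)
  3. substitute 'b' -> 'd'  (+1)
  4. substitute 'r' -> 'e'  (+1)
  5. substitute 'i' -> 's'  (+1)
  6. substitute 'c' -> 'k'  (+1)
Edit distance = 6
Max length = max(6, 4) = 6
Similarity = 1 - 6/6
= 0.0000


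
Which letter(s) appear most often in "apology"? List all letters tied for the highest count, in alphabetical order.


Word: "apology"
Letter counts:
  'a': 1
  'g': 1
  'l': 1
  'o': 2
  'p': 1
  'y': 1
Maximum count = 2
Most frequent = 'o' (2 times each)


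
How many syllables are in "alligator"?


Word: "alligator"
Syllable breakdown: al-li-ga-tor
Counting: 4 parts
= 4 syllables


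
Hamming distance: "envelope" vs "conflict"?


Comparing character by character (same length = 8):
  Pos 0: 'e' vs 'c' !=
  Pos 1: 'n' vs 'o' !=
  Pos 2: 'v' vs 'n' !=
  Pos 3: 'e' vs 'f' !=
  Pos 4: 'l' vs 'l' =
  Pos 5: 'o' vs 'i' !=
  Pos 6: 'p' vs 'c' !=
  Pos 7: 'e' vs 't' !=
Hamming distance = 7


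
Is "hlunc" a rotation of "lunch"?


Word: "lunch", Candidate: "hlunc"
Method: check if candidate is substring of word+word
"lunchlunch" contains "hlunc"? Yes
Is rotation = Yes


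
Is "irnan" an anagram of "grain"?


Word 1: "grain" → sorted: aginr
Word 2: "irnan" → sorted: ainnr
Same letters? aginr != ainnr
Anagram = No


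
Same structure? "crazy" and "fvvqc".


Pattern of "crazy": [0, 1, 2, 3, 4]
Pattern of "fvvqc": [0, 1, 1, 2, 3]
Patterns do not match
Same pattern = No


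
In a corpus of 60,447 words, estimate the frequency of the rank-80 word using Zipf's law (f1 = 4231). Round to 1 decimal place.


Zipf's law: f(r) = f(1) / r
f(1) = 4231
f(80) = 4231 / 80
= 52.9 occurrences


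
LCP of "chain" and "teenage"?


Word 1: "chain"
Word 2: "teenage"
Comparing from start:
  Pos 0: 'c' != 't' (stop)
LCP = "" (length 0)


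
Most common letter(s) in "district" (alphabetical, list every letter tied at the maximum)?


Word: "district"
Letter counts:
  'c': 1
  'd': 1
  'i': 2
  'r': 1
  's': 1
  't': 2
Maximum count = 2
Most frequent = 'i', 't' (2 times each)


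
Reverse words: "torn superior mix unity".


Original: "torn superior mix unity"
Words (1..n): torn | superior | mix | unity
Reversed (n..1): unity | mix | superior | torn
Result = "unity mix superior torn"


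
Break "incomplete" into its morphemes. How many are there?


Word: "incomplete"
Morphemes: in- / complete
Each morpheme carries meaning
= 2 morphemes


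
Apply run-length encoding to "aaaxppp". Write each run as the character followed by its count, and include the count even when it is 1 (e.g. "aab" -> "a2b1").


String: "aaaxppp"
Scanning for consecutive runs:
  'a' x 3
  'x' x 1
  'p' x 3
RLE = "a3x1p3"


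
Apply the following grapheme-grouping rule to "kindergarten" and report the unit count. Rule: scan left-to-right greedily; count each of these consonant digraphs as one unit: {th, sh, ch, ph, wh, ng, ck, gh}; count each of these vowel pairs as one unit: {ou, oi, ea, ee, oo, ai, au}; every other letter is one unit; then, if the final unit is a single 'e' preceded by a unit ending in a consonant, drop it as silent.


Word: "kindergarten" (12 letters)
Left-to-right scan:
  (1) 'k' (letter)
  (2) 'i' (letter)
  (3) 'n' (letter)
  (4) 'd' (letter)
  (5) 'e' (letter)
  (6) 'r' (letter)
  (7) 'g' (letter)
  (8) 'a' (letter)
  (9) 'r' (letter)
  (10) 't' (letter)
  (11) 'e' (letter)
  (12) 'n' (letter)
Units from scan: 12
Sound units = 12 units


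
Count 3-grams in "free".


Word: "free" (length 4)
Number of 3-grams = length - 3 + 1 = 4 - 3 + 1
= 2


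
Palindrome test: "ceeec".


Word: "ceeec"
Reversed: "ceeec"
Forward == Backward? ceeec == ceeec
Palindrome = Yes


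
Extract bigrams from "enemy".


Word: "enemy" (length 5)
Number of bigrams = 5 - 2 + 1 = 4
  Position 0: "en"
  Position 1: "ne"
  Position 2: "em"
  Position 3: "my"
Bigrams = "en", "ne", "em", "my"


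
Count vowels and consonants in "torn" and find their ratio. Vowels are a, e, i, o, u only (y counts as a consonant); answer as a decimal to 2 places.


Word: "torn"
Vowels (a,e,i,o,u): 1
Consonants: 3
Ratio = 1/3
= 0.33


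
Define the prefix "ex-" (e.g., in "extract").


Prefix: ex-
Example: extract = ex- + tract
Meaning = out / former


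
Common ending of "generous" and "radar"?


Word 1: "generous"
Word 2: "radar"
Comparing from end:
  Pos -1: 's' != 'r' (stop)
LCS = "" (length 0)


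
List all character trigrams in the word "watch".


Word: "watch" (length 5)
Number of trigrams = 5 - 3 + 1 = 3
  Position 0: "wat"
  Position 1: "atc"
  Position 2: "tch"
Trigrams = "wat", "atc", "tch"


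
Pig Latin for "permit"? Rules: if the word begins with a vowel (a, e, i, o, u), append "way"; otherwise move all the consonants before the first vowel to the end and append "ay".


Word: "permit"
Starts with consonant(s) → move to end, add 'ay'
Consonant cluster: "p"
Pig Latin = "ermitpay"


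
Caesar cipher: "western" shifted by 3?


Word: "western"
Shift: 3
Each letter → (letter + shift) mod 26:
  'w' (22) + 3 = 25 → 'z'
  'e' (4) + 3 = 7 → 'h'
  's' (18) + 3 = 21 → 'v'
  't' (19) + 3 = 22 → 'w'
  'e' (4) + 3 = 7 → 'h'
  'r' (17) + 3 = 20 → 'u'
  'n' (13) + 3 = 16 → 'q'
Result = "zhvwhuq"


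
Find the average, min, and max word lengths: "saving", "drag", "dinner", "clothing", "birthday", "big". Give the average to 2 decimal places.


Lengths: "saving"=6, "drag"=4, "dinner"=6, "clothing"=8, "birthday"=8, "big"=3
Sum = 35, Count = 6
Average = 35/6 = 5.83
= avg=5.83, min=3, max=8


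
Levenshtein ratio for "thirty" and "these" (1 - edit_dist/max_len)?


Word 1: "thirty" (length 6)
Word 2: "these" (length 5)
One optimal edit sequence:
  1. keep 't'
  2. keep 'h'
  3. delete 'i'  (+1)
  4. substitute 'r' -> 'e'  (+1)
  5. substitute 't' -> 's'  (+1)
  6. substitute 'y' -> 'e'  (+1)
Edit distance = 4
Max length = max(6, 5) = 6
Similarity = 1 - 4/6
= 0.3333


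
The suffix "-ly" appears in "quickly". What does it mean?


Suffix: -ly
Example: quickly (quick + -ly)
Meaning = in a manner


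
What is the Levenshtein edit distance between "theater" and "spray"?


Word 1: "theater" (length 7)
Word 2: "spray" (length 5)
One optimal edit sequence (insert/delete/substitute each cost 1):
  1. substitute 't' -> 's'  (+1)
  2. substitute 'h' -> 'p'  (+1)
  3. substitute 'e' -> 'r'  (+1)
  4. keep 'a'
  5. delete 't'  (+1)
  6. delete 'e'  (+1)
  7. substitute 'r' -> 'y'  (+1)
Total edit operations: 6
Edit distance = 6


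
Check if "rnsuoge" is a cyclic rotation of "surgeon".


Word: "surgeon", Candidate: "rnsuoge"
Method: check if candidate is substring of word+word
"surgeonsurgeon" contains "rnsuoge"? No
Is rotation = No


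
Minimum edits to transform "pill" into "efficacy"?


Word 1: "pill" (length 4)
Word 2: "efficacy" (length 8)
One optimal edit sequence (insert/delete/substitute each cost 1):
  1. insert 'e'  (+1)
  2. insert 'f'  (+1)
  3. substitute 'p' -> 'f'  (+1)
  4. keep 'i'
  5. insert 'c'  (+1)
  6. insert 'a'  (+1)
  7. substitute 'l' -> 'c'  (+1)
  8. substitute 'l' -> 'y'  (+1)
Total edit operations: 7
Edit distance = 7


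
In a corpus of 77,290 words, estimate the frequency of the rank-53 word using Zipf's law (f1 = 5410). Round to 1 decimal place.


Zipf's law: f(r) = f(1) / r
f(1) = 5410
f(53) = 5410 / 53
= 102.1 occurrences


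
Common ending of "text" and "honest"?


Word 1: "text"
Word 2: "honest"
Comparing from end:
  Pos -1: 't' == 't'
  Pos -2: 'x' != 's' (stop)
LCS = "t" (length 1)


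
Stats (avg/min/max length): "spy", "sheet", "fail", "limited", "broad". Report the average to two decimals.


Lengths: "spy"=3, "sheet"=5, "fail"=4, "limited"=7, "broad"=5
Sum = 24, Count = 5
Average = 24/5 = 4.80
= avg=4.80, min=3, max=7


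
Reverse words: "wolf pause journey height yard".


Original: "wolf pause journey height yard"
Words (1..n): wolf | pause | journey | height | yard
Reversed (n..1): yard | height | journey | pause | wolf
Result = "yard height journey pause wolf"


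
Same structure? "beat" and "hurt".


Pattern of "beat": [0, 1, 2, 3]
Pattern of "hurt": [0, 1, 2, 3]
Patterns match
Same pattern = Yes


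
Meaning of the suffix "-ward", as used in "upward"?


Suffix: -ward
Example: upward (up + -ward)
Meaning = in the direction of


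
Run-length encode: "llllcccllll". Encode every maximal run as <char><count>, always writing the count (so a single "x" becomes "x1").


String: "llllcccllll"
Scanning for consecutive runs:
  'l' x 4
  'c' x 3
  'l' x 4
RLE = "l4c3l4"


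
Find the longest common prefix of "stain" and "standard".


Word 1: "stain"
Word 2: "standard"
Comparing from start:
  Pos 0: 's' == 's'
  Pos 1: 't' == 't'
  Pos 2: 'a' == 'a'
  Pos 3: 'i' != 'n' (stop)
LCP = "sta" (length 3)


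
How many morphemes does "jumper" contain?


Word: "jumper"
Morphemes: jump + -er
Each morpheme carries meaning
= 2 morphemes


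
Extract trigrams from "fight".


Word: "fight" (length 5)
Number of trigrams = 5 - 3 + 1 = 3
  Position 0: "fig"
  Position 1: "igh"
  Position 2: "ght"
Trigrams = "fig", "igh", "ght"


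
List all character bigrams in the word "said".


Word: "said" (length 4)
Number of bigrams = 4 - 2 + 1 = 3
  Position 0: "sa"
  Position 1: "ai"
  Position 2: "id"
Bigrams = "sa", "ai", "id"


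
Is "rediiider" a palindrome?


Word: "rediiider"
Reversed: "rediiider"
Forward == Backward? rediiider == rediiider
Palindrome = Yes


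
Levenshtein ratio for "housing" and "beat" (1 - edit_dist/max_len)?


Word 1: "housing" (length 7)
Word 2: "beat" (length 4)
One optimal edit sequence:
  1. delete 'h'  (+1)
  2. delete 'o'  (+1)
  3. delete 'u'  (+1)
  4. substitute 's' -> 'b'  (+1)
  5. substitute 'i' -> 'e'  (+1)
  6. substitute 'n' -> 'a'  (+1)
  7. substitute 'g' -> 't'  (+1)
Edit distance = 7
Max length = max(7, 4) = 7
Similarity = 1 - 7/7
= 0.0000


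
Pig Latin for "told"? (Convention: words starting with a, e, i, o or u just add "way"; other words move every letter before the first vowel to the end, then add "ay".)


Word: "told"
Starts with consonant(s) → move to end, add 'ay'
Consonant cluster: "t"
Pig Latin = "oldtay"


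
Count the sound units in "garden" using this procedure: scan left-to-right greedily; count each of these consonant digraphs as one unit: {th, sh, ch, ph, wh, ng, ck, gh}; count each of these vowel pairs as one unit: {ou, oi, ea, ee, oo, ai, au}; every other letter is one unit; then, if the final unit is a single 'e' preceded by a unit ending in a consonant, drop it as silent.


Word: "garden" (6 letters)
Left-to-right scan:
  1. 'g' (letter)
  2. 'a' (letter)
  3. 'r' (letter)
  4. 'd' (letter)
  5. 'e' (letter)
  6. 'n' (letter)
Units from scan: 6
Sound units = 6 units


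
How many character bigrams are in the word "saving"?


Word: "saving" (length 6)
Number of 2-grams = length - 2 + 1 = 6 - 2 + 1
= 5


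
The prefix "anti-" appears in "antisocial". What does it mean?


Prefix: anti-
Example: antisocial (anti- + social)
Meaning = against


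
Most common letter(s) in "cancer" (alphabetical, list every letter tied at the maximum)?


Word: "cancer"
Letter counts:
  'a': 1
  'c': 2
  'e': 1
  'n': 1
  'r': 1
Maximum count = 2
Most frequent = 'c' (2 times each)


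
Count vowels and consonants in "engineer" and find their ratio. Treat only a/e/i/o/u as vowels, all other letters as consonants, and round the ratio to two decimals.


Word: "engineer"
Vowels (a,e,i,o,u): 4
Consonants: 4
Ratio = 4/4
= 1.00


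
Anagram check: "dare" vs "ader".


Word 1: "dare" → sorted: ader
Word 2: "ader" → sorted: ader
Same letters? ader == ader
Anagram = Yes


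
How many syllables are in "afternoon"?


Word: "afternoon"
Syllable breakdown: af / ter / noon
Counting: 3 parts
= 3 syllables


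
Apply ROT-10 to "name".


Word: "name"
Shift: 10
Each letter → (letter + shift) mod 26:
  'n' (13) + 10 = 23 → 'x'
  'a' (0) + 10 = 10 → 'k'
  'm' (12) + 10 = 22 → 'w'
  'e' (4) + 10 = 14 → 'o'
Result = "xkwo"


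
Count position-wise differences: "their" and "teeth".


Comparing character by character (same length = 5):
  Pos 0: 't' vs 't' =
  Pos 1: 'h' vs 'e' !=
  Pos 2: 'e' vs 'e' =
  Pos 3: 'i' vs 't' !=
  Pos 4: 'r' vs 'h' !=
Hamming distance = 3


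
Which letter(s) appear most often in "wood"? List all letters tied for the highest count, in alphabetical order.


Word: "wood"
Letter counts:
  'd': 1
  'o': 2
  'w': 1
Maximum count = 2
Most frequent = 'o' (2 times each)


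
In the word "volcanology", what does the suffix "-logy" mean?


Suffix: -logy
Example: volcanology (volcano + -logy)
Meaning = study of


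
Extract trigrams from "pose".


Word: "pose" (length 4)
Number of trigrams = 4 - 3 + 1 = 2
  Position 0: "pos"
  Position 1: "ose"
Trigrams = "pos", "ose"


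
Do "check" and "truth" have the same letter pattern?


Pattern of "check": [0, 1, 2, 0, 3]
Pattern of "truth": [0, 1, 2, 0, 3]
Patterns match
Same pattern = Yes


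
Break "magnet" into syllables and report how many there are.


Word: "magnet"
Syllable breakdown: mag · net
Counting: 2 parts
= 2 syllables


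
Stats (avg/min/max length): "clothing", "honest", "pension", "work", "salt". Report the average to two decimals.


Lengths: "clothing"=8, "honest"=6, "pension"=7, "work"=4, "salt"=4
Sum = 29, Count = 5
Average = 29/5 = 5.80
= avg=5.80, min=4, max=8


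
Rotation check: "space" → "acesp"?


Word: "space", Candidate: "acesp"
Method: check if candidate is substring of word+word
"spacespace" contains "acesp"? Yes
Is rotation = Yes


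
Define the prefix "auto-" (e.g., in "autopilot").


Prefix: auto-
Example: autopilot (auto- + pilot)
Meaning = self


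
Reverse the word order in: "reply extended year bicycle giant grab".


Original: "reply extended year bicycle giant grab"
Words (1..n): reply | extended | year | bicycle | giant | grab
Reversed (n..1): grab | giant | bicycle | year | extended | reply
Result = "grab giant bicycle year extended reply"


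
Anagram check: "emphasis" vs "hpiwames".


Word 1: "emphasis" → sorted: aehimpss
Word 2: "hpiwames" → sorted: aehimpsw
Same letters? aehimpss != aehimpsw
Anagram = No


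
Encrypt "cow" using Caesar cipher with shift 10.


Word: "cow"
Shift: 10
Each letter → (letter + shift) mod 26:
  'c' (2) + 10 = 12 → 'm'
  'o' (14) + 10 = 24 → 'y'
  'w' (22) + 10 = 6 → 'g'
Result = "myg"


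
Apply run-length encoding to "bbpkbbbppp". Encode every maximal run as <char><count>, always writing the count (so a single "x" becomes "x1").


String: "bbpkbbbppp"
Scanning for consecutive runs:
  'b' x 2
  'p' x 1
  'k' x 1
  'b' x 3
  'p' x 3
RLE = "b2p1k1b3p3"


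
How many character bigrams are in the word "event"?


Word: "event" (length 5)
Number of 2-grams = length - 2 + 1 = 5 - 2 + 1
= 4


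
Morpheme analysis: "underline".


Word: "underline"
Morphemes: under- | line
Each morpheme carries meaning
= 2 morphemes


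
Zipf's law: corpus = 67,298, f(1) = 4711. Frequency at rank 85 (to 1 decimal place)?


Zipf's law: f(r) = f(1) / r
f(1) = 4711
f(85) = 4711 / 85
= 55.4 occurrences


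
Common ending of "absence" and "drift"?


Word 1: "absence"
Word 2: "drift"
Comparing from end:
  Pos -1: 'e' != 't' (stop)
LCS = "" (length 0)


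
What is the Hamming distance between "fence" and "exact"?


Comparing character by character (same length = 5):
  Pos 0: 'f' vs 'e' !=
  Pos 1: 'e' vs 'x' !=
  Pos 2: 'n' vs 'a' !=
  Pos 3: 'c' vs 'c' =
  Pos 4: 'e' vs 't' !=
Hamming distance = 4


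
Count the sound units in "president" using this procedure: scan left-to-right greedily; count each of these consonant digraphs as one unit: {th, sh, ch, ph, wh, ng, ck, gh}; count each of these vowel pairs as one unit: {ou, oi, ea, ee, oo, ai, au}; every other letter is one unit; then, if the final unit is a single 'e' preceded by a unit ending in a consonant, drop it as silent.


Word: "president" (9 letters)
Left-to-right scan:
  [1] 'p' (letter)
  [2] 'r' (letter)
  [3] 'e' (letter)
  [4] 's' (letter)
  [5] 'i' (letter)
  [6] 'd' (letter)
  [7] 'e' (letter)
  [8] 'n' (letter)
  [9] 't' (letter)
Units from scan: 9
Sound units = 9 units


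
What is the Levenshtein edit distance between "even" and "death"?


Word 1: "even" (length 4)
Word 2: "death" (length 5)
One optimal edit sequence (insert/delete/substitute each cost 1):
  1. insert 'd'  (+1)
  2. keep 'e'
  3. substitute 'v' -> 'a'  (+1)
  4. substitute 'e' -> 't'  (+1)
  5. substitute 'n' -> 'h'  (+1)
Total edit operations: 4
Edit distance = 4


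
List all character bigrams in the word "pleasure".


Word: "pleasure" (length 8)
Number of bigrams = 8 - 2 + 1 = 7
  Position 0: "pl"
  Position 1: "le"
  Position 2: "ea"
  Position 3: "as"
  Position 4: "su"
  Position 5: "ur"
  Position 6: "re"
Bigrams = "pl", "le", "ea", "as", "su", "ur", "re"


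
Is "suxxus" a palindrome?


Word: "suxxus"
Reversed: "suxxus"
Forward == Backward? suxxus == suxxus
Palindrome = Yes


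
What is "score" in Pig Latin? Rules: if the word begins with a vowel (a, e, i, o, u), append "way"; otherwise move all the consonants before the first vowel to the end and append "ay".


Word: "score"
Starts with consonant(s) → move to end, add 'ay'
Consonant cluster: "sc"
Pig Latin = "orescay"


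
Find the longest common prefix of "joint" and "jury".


Word 1: "joint"
Word 2: "jury"
Comparing from start:
  Pos 0: 'j' == 'j'
  Pos 1: 'o' != 'u' (stop)
LCP = "j" (length 1)


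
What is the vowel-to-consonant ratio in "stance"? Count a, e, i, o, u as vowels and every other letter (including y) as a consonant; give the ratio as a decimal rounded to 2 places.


Word: "stance"
Vowels (a,e,i,o,u): 2
Consonants: 4
Ratio = 2/4
= 0.50


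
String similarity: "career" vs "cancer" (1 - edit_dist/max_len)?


Word 1: "career" (length 6)
Word 2: "cancer" (length 6)
One optimal edit sequence:
  1. keep 'c'
  2. keep 'a'
  3. substitute 'r' -> 'n'  (+1)
  4. substitute 'e' -> 'c'  (+1)
  5. keep 'e'
  6. keep 'r'
Edit distance = 2
Max length = max(6, 6) = 6
Similarity = 1 - 2/6
= 0.6667


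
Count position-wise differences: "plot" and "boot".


Comparing character by character (same length = 4):
  Pos 0: 'p' vs 'b' !=
  Pos 1: 'l' vs 'o' !=
  Pos 2: 'o' vs 'o' =
  Pos 3: 't' vs 't' =
Hamming distance = 2


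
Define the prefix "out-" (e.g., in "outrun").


Prefix: out-
As in: outrun -> out- + run
Meaning = surpass


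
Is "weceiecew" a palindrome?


Word: "weceiecew"
Reversed: "weceiecew"
Forward == Backward? weceiecew == weceiecew
Palindrome = Yes


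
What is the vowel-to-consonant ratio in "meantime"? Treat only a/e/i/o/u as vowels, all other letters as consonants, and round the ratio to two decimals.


Word: "meantime"
Vowels (a,e,i,o,u): 4
Consonants: 4
Ratio = 4/4
= 1.00


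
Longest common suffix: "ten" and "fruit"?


Word 1: "ten"
Word 2: "fruit"
Comparing from end:
  Pos -1: 'n' != 't' (stop)
LCS = "" (length 0)


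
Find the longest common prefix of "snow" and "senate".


Word 1: "snow"
Word 2: "senate"
Comparing from start:
  Pos 0: 's' == 's'
  Pos 1: 'n' != 'e' (stop)
LCP = "s" (length 1)


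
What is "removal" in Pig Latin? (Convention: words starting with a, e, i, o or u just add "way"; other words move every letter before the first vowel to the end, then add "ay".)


Word: "removal"
Starts with consonant(s) → move to end, add 'ay'
Consonant cluster: "r"
Pig Latin = "emovalray"


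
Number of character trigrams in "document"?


Word: "document" (length 8)
Number of 3-grams = length - 3 + 1 = 8 - 3 + 1
= 6


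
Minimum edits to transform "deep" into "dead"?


Word 1: "deep" (length 4)
Word 2: "dead" (length 4)
One optimal edit sequence (insert/delete/substitute each cost 1):
  1. keep 'd'
  2. keep 'e'
  3. substitute 'e' -> 'a'  (+1)
  4. substitute 'p' -> 'd'  (+1)
Total edit operations: 2
Edit distance = 2


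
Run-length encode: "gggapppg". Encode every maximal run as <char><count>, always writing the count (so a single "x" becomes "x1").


String: "gggapppg"
Scanning for consecutive runs:
  'g' x 3
  'a' x 1
  'p' x 3
  'g' x 1
RLE = "g3a1p3g1"


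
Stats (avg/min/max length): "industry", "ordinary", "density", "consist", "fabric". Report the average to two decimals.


Lengths: "industry"=8, "ordinary"=8, "density"=7, "consist"=7, "fabric"=6
Sum = 36, Count = 5
Average = 36/5 = 7.20
= avg=7.20, min=6, max=8


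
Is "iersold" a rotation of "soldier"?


Word: "soldier", Candidate: "iersold"
Method: check if candidate is substring of word+word
"soldiersoldier" contains "iersold"? Yes
Is rotation = Yes


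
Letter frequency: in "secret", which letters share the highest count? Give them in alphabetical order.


Word: "secret"
Letter counts:
  'c': 1
  'e': 2
  'r': 1
  's': 1
  't': 1
Maximum count = 2
Most frequent = 'e' (2 times each)


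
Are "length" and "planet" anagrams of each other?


Word 1: "length" → sorted: eghlnt
Word 2: "planet" → sorted: aelnpt
Same letters? eghlnt != aelnpt
Anagram = No


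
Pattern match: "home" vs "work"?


Pattern of "home": [0, 1, 2, 3]
Pattern of "work": [0, 1, 2, 3]
Patterns match
Same pattern = Yes


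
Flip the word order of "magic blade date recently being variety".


Original: "magic blade date recently being variety"
Words (1..n): magic | blade | date | recently | being | variety
Reversed (n..1): variety | being | recently | date | blade | magic
Result = "variety being recently date blade magic"


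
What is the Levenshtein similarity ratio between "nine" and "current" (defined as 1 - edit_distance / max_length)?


Word 1: "nine" (length 4)
Word 2: "current" (length 7)
One optimal edit sequence:
  1. insert 'c'  (+1)
  2. insert 'u'  (+1)
  3. insert 'r'  (+1)
  4. substitute 'n' -> 'r'  (+1)
  5. substitute 'i' -> 'e'  (+1)
  6. keep 'n'
  7. substitute 'e' -> 't'  (+1)
Edit distance = 6
Max length = max(4, 7) = 7
Similarity = 1 - 6/7
= 0.1429


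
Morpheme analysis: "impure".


Word: "impure"
Morphemes: im- | pure
Each morpheme carries meaning
= 2 morphemes


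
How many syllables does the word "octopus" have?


Word: "octopus"
Syllable breakdown: oc-to-pus
Counting: 3 parts
= 3 syllables


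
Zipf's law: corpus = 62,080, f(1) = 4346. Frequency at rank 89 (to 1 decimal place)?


Zipf's law: f(r) = f(1) / r
f(1) = 4346
f(89) = 4346 / 89
= 48.8 occurrences


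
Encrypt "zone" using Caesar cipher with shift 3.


Word: "zone"
Shift: 3
Each letter → (letter + shift) mod 26:
  'z' (25) + 3 = 2 → 'c'
  'o' (14) + 3 = 17 → 'r'
  'n' (13) + 3 = 16 → 'q'
  'e' (4) + 3 = 7 → 'h'
Result = "crqh"


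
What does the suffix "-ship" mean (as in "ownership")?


Suffix: -ship
Example: ownership = owner + -ship
Meaning = state / position


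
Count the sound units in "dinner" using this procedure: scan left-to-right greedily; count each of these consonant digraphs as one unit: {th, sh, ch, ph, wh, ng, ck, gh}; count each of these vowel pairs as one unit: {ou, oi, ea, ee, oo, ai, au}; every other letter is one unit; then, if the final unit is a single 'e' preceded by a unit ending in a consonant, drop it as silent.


Word: "dinner" (6 letters)
Left-to-right scan:
  (1) 'd' (letter)
  (2) 'i' (letter)
  (3) 'n' (letter)
  (4) 'n' (letter)
  (5) 'e' (letter)
  (6) 'r' (letter)
Units from scan: 6
Sound units = 6 units


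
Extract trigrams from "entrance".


Word: "entrance" (length 8)
Number of trigrams = 8 - 3 + 1 = 6
  Position 0: "ent"
  Position 1: "ntr"
  Position 2: "tra"
  Position 3: "ran"
  Position 4: "anc"
  Position 5: "nce"
Trigrams = "ent", "ntr", "tra", "ran", "anc", "nce"


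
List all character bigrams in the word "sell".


Word: "sell" (length 4)
Number of bigrams = 4 - 2 + 1 = 3
  Position 0: "se"
  Position 1: "el"
  Position 2: "ll"
Bigrams = "se", "el", "ll"


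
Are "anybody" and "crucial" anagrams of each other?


Word 1: "anybody" → sorted: abdnoyy
Word 2: "crucial" → sorted: accilru
Same letters? abdnoyy != accilru
Anagram = No


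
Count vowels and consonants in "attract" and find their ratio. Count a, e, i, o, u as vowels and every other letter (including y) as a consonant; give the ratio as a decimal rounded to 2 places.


Word: "attract"
Vowels (a,e,i,o,u): 2
Consonants: 5
Ratio = 2/5
= 0.40


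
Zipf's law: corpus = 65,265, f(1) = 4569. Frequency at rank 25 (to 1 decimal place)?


Zipf's law: f(r) = f(1) / r
f(1) = 4569
f(25) = 4569 / 25
= 182.8 occurrences


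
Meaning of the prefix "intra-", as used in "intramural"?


Prefix: intra-
As in: intramural -> intra- + mural
Meaning = within


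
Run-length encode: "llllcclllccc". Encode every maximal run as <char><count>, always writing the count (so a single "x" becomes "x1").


String: "llllcclllccc"
Scanning for consecutive runs:
  'l' x 4
  'c' x 2
  'l' x 3
  'c' x 3
RLE = "l4c2l3c3"


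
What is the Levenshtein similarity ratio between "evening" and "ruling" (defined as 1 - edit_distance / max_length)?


Word 1: "evening" (length 7)
Word 2: "ruling" (length 6)
One optimal edit sequence:
  1. delete 'e'  (+1)
  2. substitute 'v' -> 'r'  (+1)
  3. substitute 'e' -> 'u'  (+1)
  4. substitute 'n' -> 'l'  (+1)
  5. keep 'i'
  6. keep 'n'
  7. keep 'g'
Edit distance = 4
Max length = max(7, 6) = 7
Similarity = 1 - 4/7
= 0.4286


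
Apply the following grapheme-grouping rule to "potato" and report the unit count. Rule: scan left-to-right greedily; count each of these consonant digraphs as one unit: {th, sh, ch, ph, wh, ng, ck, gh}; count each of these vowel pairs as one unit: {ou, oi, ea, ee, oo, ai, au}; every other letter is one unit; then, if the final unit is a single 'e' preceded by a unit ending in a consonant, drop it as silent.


Word: "potato" (6 letters)
Left-to-right scan:
  1. 'p' (letter)
  2. 'o' (letter)
  3. 't' (letter)
  4. 'a' (letter)
  5. 't' (letter)
  6. 'o' (letter)
Units from scan: 6
Sound units = 6 units


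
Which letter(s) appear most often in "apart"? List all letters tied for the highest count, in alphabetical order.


Word: "apart"
Letter counts:
  'a': 2
  'p': 1
  'r': 1
  't': 1
Maximum count = 2
Most frequent = 'a' (2 times each)


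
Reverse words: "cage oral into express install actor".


Original: "cage oral into express install actor"
Words (1..n): cage | oral | into | express | install | actor
Reversed (n..1): actor | install | express | into | oral | cage
Result = "actor install express into oral cage"


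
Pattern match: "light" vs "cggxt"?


Pattern of "light": [0, 1, 2, 3, 4]
Pattern of "cggxt": [0, 1, 1, 2, 3]
Patterns do not match
Same pattern = No


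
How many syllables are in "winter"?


Word: "winter"
Syllable breakdown: win · ter
Counting: 2 parts
= 2 syllables


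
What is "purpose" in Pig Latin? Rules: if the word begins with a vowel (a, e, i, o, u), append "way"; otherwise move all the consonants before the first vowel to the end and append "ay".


Word: "purpose"
Starts with consonant(s) → move to end, add 'ay'
Consonant cluster: "p"
Pig Latin = "urposepay"


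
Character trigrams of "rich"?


Word: "rich" (length 4)
Number of trigrams = 4 - 3 + 1 = 2
  Position 0: "ric"
  Position 1: "ich"
Trigrams = "ric", "ich"


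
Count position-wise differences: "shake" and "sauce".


Comparing character by character (same length = 5):
  Pos 0: 's' vs 's' =
  Pos 1: 'h' vs 'a' !=
  Pos 2: 'a' vs 'u' !=
  Pos 3: 'k' vs 'c' !=
  Pos 4: 'e' vs 'e' =
Hamming distance = 3


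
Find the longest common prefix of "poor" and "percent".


Word 1: "poor"
Word 2: "percent"
Comparing from start:
  Pos 0: 'p' == 'p'
  Pos 1: 'o' != 'e' (stop)
LCP = "p" (length 1)


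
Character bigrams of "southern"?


Word: "southern" (length 8)
Number of bigrams = 8 - 2 + 1 = 7
  Position 0: "so"
  Position 1: "ou"
  Position 2: "ut"
  Position 3: "th"
  Position 4: "he"
  Position 5: "er"
  Position 6: "rn"
Bigrams = "so", "ou", "ut", "th", "he", "er", "rn"


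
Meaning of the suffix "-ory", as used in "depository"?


Suffix: -ory
Example: depository (deposit + -ory)
Meaning = relating to / place for


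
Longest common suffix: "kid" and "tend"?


Word 1: "kid"
Word 2: "tend"
Comparing from end:
  Pos -1: 'd' == 'd'
  Pos -2: 'i' != 'n' (stop)
LCS = "d" (length 1)


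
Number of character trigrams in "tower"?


Word: "tower" (length 5)
Number of 3-grams = length - 3 + 1 = 5 - 3 + 1
= 3


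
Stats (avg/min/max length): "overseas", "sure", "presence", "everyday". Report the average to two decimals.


Lengths: "overseas"=8, "sure"=4, "presence"=8, "everyday"=8
Sum = 28, Count = 4
Average = 28/4 = 7.00
= avg=7.00, min=4, max=8


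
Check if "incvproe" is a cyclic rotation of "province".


Word: "province", Candidate: "incvproe"
Method: check if candidate is substring of word+word
"provinceprovince" contains "incvproe"? No
Is rotation = No


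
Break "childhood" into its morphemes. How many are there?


Word: "childhood"
Morphemes: child / -hood
Each morpheme carries meaning
= 2 morphemes


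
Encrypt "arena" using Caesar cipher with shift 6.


Word: "arena"
Shift: 6
Each letter → (letter + shift) mod 26:
  'a' (0) + 6 = 6 → 'g'
  'r' (17) + 6 = 23 → 'x'
  'e' (4) + 6 = 10 → 'k'
  'n' (13) + 6 = 19 → 't'
  'a' (0) + 6 = 6 → 'g'
Result = "gxktg"


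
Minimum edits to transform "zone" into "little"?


Word 1: "zone" (length 4)
Word 2: "little" (length 6)
One optimal edit sequence (insert/delete/substitute each cost 1):
  1. insert 'l'  (+1)
  2. insert 'i'  (+1)
  3. substitute 'z' -> 't'  (+1)
  4. substitute 'o' -> 't'  (+1)
  5. substitute 'n' -> 'l'  (+1)
  6. keep 'e'
Total edit operations: 5
Edit distance = 5


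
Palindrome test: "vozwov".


Word: "vozwov"
Reversed: "vowzov"
Forward == Backward? vozwov != vowzov
Palindrome = No


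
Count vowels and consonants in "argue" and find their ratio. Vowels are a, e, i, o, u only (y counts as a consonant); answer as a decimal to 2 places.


Word: "argue"
Vowels (a,e,i,o,u): 3
Consonants: 2
Ratio = 3/2
= 1.50


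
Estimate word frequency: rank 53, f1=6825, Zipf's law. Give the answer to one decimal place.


Zipf's law: f(r) = f(1) / r
f(1) = 6825
f(53) = 6825 / 53
= 128.8 occurrences


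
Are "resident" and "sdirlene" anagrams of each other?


Word 1: "resident" → sorted: deeinrst
Word 2: "sdirlene" → sorted: deeilnrs
Same letters? deeinrst != deeilnrs
Anagram = No


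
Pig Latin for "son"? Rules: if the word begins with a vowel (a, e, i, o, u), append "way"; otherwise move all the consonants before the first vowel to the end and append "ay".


Word: "son"
Starts with consonant(s) → move to end, add 'ay'
Consonant cluster: "s"
Pig Latin = "onsay"


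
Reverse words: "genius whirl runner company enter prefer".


Original: "genius whirl runner company enter prefer"
Words (1..n): genius | whirl | runner | company | enter | prefer
Reversed (n..1): prefer | enter | company | runner | whirl | genius
Result = "prefer enter company runner whirl genius"


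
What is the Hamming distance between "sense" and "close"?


Comparing character by character (same length = 5):
  Pos 0: 's' vs 'c' !=
  Pos 1: 'e' vs 'l' !=
  Pos 2: 'n' vs 'o' !=
  Pos 3: 's' vs 's' =
  Pos 4: 'e' vs 'e' =
Hamming distance = 3


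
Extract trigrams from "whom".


Word: "whom" (length 4)
Number of trigrams = 4 - 3 + 1 = 2
  Position 0: "who"
  Position 1: "hom"
Trigrams = "who", "hom"


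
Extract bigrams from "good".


Word: "good" (length 4)
Number of bigrams = 4 - 2 + 1 = 3
  Position 0: "go"
  Position 1: "oo"
  Position 2: "od"
Bigrams = "go", "oo", "od"


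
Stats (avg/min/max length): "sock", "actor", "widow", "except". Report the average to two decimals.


Lengths: "sock"=4, "actor"=5, "widow"=5, "except"=6
Sum = 20, Count = 4
Average = 20/4 = 5.00
= avg=5.00, min=4, max=6


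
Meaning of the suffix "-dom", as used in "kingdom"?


Suffix: -dom
As in: kingdom -> king + -dom
Meaning = state / realm


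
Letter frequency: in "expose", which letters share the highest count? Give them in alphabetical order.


Word: "expose"
Letter counts:
  'e': 2
  'o': 1
  'p': 1
  's': 1
  'x': 1
Maximum count = 2
Most frequent = 'e' (2 times each)


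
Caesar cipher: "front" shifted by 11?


Word: "front"
Shift: 11
Each letter → (letter + shift) mod 26:
  'f' (5) + 11 = 16 → 'q'
  'r' (17) + 11 = 2 → 'c'
  'o' (14) + 11 = 25 → 'z'
  'n' (13) + 11 = 24 → 'y'
  't' (19) + 11 = 4 → 'e'
Result = "qczye"


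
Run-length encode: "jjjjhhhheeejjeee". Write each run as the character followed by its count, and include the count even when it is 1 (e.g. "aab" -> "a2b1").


String: "jjjjhhhheeejjeee"
Scanning for consecutive runs:
  'j' x 4
  'h' x 4
  'e' x 3
  'j' x 2
  'e' x 3
RLE = "j4h4e3j2e3"


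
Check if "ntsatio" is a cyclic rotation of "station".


Word: "station", Candidate: "ntsatio"
Method: check if candidate is substring of word+word
"stationstation" contains "ntsatio"? No
Is rotation = No


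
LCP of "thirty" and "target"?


Word 1: "thirty"
Word 2: "target"
Comparing from start:
  Pos 0: 't' == 't'
  Pos 1: 'h' != 'a' (stop)
LCP = "t" (length 1)


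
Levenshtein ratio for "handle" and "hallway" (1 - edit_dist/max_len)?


Word 1: "handle" (length 6)
Word 2: "hallway" (length 7)
One optimal edit sequence:
  1. keep 'h'
  2. keep 'a'
  3. insert 'l'  (+1)
  4. substitute 'n' -> 'l'  (+1)
  5. substitute 'd' -> 'w'  (+1)
  6. substitute 'l' -> 'a'  (+1)
  7. substitute 'e' -> 'y'  (+1)
Edit distance = 5
Max length = max(6, 7) = 7
Similarity = 1 - 5/7
= 0.2857


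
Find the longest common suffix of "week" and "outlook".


Word 1: "week"
Word 2: "outlook"
Comparing from end:
  Pos -1: 'k' == 'k'
  Pos -2: 'e' != 'o' (stop)
LCS = "k" (length 1)


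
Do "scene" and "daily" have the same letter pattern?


Pattern of "scene": [0, 1, 2, 3, 2]
Pattern of "daily": [0, 1, 2, 3, 4]
Patterns do not match
Same pattern = No


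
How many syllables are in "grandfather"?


Word: "grandfather"
Syllable breakdown: grand | fa | ther
Counting: 3 parts
= 3 syllables
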